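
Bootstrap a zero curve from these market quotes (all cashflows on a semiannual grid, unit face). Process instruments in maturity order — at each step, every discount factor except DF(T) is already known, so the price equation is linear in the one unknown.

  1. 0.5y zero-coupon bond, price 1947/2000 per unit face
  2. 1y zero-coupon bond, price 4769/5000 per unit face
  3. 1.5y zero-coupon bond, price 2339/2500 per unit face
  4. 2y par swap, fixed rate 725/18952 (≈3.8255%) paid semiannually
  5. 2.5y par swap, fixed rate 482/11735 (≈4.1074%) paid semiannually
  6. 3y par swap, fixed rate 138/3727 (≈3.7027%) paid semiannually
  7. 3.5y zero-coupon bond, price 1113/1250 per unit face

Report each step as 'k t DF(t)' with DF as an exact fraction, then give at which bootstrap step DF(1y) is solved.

1 1/2 1947/2000
2 1 4769/5000
3 3/2 2339/2500
4 2 371/400
5 5/2 2259/2500
6 3 1793/2000
7 7/2 1113/1250
DF(1y) is solved at step 2

step 1 [0.5y] zero: DF = P = 1947/2000 ≈ 0.973500
step 2 [1y] zero: DF = P = 4769/5000 ≈ 0.953800
step 3 [1.5y] zero: DF = P = 2339/2500 ≈ 0.935600
step 4 [2y] swap r/2=725/37904: DF=(1 − 725/37904·(0.973500+0.953800+0.935600))/(1+725/37904) = 371/400 ≈ 0.927500
step 5 [2.5y] swap r/2=241/11735: DF=(1 − 241/11735·(0.973500+0.953800+0.935600+0.927500))/(1+241/11735) = 2259/2500 ≈ 0.903600
step 6 [3y] swap r/2=69/3727: DF=(1 − 69/3727·(0.973500+0.953800+0.935600+0.927500+0.903600))/(1+69/3727) = 1793/2000 ≈ 0.896500
step 7 [3.5y] zero: DF = P = 1113/1250 ≈ 0.890400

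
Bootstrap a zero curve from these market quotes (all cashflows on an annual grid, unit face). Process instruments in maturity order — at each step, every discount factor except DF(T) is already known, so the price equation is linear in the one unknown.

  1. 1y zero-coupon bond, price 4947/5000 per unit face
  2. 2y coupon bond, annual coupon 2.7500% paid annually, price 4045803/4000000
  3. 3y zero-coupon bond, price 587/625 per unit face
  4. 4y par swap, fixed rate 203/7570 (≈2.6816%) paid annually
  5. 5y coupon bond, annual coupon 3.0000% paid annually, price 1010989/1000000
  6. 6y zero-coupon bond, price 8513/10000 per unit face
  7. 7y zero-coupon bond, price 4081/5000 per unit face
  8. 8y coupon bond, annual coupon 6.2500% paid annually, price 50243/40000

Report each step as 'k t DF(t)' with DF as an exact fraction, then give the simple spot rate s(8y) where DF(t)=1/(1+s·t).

1 1 4947/5000
2 2 9579/10000
3 3 587/625
4 4 1797/2000
5 5 8713/10000
6 6 8513/10000
7 7 4081/5000
8 8 4051/5000
s(8y) = (1/(4051/5000) − 1)/(8) = 949/32408 ≈ 2.9283%

step 1 [1y] zero: DF = P = 4947/5000 ≈ 0.989400
step 2 [2y] bond c/1=11/400: DF=(4045803/4000000 − 11/400·(0.989400))/(1+11/400) = 9579/10000 ≈ 0.957900
step 3 [3y] zero: DF = P = 587/625 ≈ 0.939200
step 4 [4y] swap r/1=203/7570: DF=(1 − 203/7570·(0.989400+0.957900+0.939200))/(1+203/7570) = 1797/2000 ≈ 0.898500
step 5 [5y] bond c/1=3/100: DF=(1010989/1000000 − 3/100·(0.989400+0.957900+0.939200+0.898500))/(1+3/100) = 8713/10000 ≈ 0.871300
step 6 [6y] zero: DF = P = 8513/10000 ≈ 0.851300
step 7 [7y] zero: DF = P = 4081/5000 ≈ 0.816200
step 8 [8y] bond c/1=1/16: DF=(50243/40000 − 1/16·(0.989400+0.957900+0.939200+0.898500+0.871300+0.851300+0.816200))/(1+1/16) = 4051/5000 ≈ 0.810200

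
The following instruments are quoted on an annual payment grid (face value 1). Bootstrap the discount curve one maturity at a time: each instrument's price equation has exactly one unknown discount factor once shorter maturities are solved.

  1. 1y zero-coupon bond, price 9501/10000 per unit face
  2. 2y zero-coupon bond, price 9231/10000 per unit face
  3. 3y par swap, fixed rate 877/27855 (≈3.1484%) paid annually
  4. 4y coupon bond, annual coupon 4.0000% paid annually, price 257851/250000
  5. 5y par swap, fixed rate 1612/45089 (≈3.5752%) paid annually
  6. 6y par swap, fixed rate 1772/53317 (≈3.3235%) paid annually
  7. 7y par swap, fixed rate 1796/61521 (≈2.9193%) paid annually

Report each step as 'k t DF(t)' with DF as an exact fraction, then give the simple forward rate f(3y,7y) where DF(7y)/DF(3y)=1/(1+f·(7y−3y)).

1 1 9501/10000
2 2 9231/10000
3 3 9123/10000
4 4 4423/5000
5 5 2097/2500
6 6 2057/2500
7 7 2051/2500
f(3y,7y) = ((9123/10000)/(2051/2500) − 1)/(4) = 919/32816 ≈ 2.8005%

step 1 [1y] zero: DF = P = 9501/10000 ≈ 0.950100
step 2 [2y] zero: DF = P = 9231/10000 ≈ 0.923100
step 3 [3y] swap r/1=877/27855: DF=(1 − 877/27855·(0.950100+0.923100))/(1+877/27855) = 9123/10000 ≈ 0.912300
step 4 [4y] bond c/1=1/25: DF=(257851/250000 − 1/25·(0.950100+0.923100+0.912300))/(1+1/25) = 4423/5000 ≈ 0.884600
step 5 [5y] swap r/1=1612/45089: DF=(1 − 1612/45089·(0.950100+0.923100+0.912300+0.884600))/(1+1612/45089) = 2097/2500 ≈ 0.838800
step 6 [6y] swap r/1=1772/53317: DF=(1 − 1772/53317·(0.950100+0.923100+0.912300+0.884600+0.838800))/(1+1772/53317) = 2057/2500 ≈ 0.822800
step 7 [7y] swap r/1=1796/61521: DF=(1 − 1796/61521·(0.950100+0.923100+0.912300+0.884600+0.838800+0.822800))/(1+1796/61521) = 2051/2500 ≈ 0.820400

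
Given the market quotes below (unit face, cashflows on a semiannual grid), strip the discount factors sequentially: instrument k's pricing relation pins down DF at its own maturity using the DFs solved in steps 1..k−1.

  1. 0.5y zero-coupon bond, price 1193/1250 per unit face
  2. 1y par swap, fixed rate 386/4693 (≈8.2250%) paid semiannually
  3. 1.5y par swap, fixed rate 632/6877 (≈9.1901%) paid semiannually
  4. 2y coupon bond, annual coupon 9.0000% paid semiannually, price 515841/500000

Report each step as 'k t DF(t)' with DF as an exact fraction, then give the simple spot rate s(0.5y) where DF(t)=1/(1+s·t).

1 1/2 1193/1250
2 1 2307/2500
3 3/2 546/625
4 2 543/625
s(0.5y) = (1/(1193/1250) − 1)/(1/2) = 114/1193 ≈ 9.5557%

step 1 [0.5y] zero: DF = P = 1193/1250 ≈ 0.954400
step 2 [1y] swap r/2=193/4693: DF=(1 − 193/4693·(0.954400))/(1+193/4693) = 2307/2500 ≈ 0.922800
step 3 [1.5y] swap r/2=316/6877: DF=(1 − 316/6877·(0.954400+0.922800))/(1+316/6877) = 546/625 ≈ 0.873600
step 4 [2y] bond c/2=9/200: DF=(515841/500000 − 9/200·(0.954400+0.922800+0.873600))/(1+9/200) = 543/625 ≈ 0.868800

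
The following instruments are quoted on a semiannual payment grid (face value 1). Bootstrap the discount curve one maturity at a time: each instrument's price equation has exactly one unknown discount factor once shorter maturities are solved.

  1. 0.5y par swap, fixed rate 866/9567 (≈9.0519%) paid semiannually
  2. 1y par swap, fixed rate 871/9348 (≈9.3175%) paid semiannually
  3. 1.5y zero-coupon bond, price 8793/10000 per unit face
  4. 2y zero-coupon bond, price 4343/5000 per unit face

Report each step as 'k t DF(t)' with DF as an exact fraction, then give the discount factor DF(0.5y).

1 1/2 9567/10000
2 1 9129/10000
3 3/2 8793/10000
4 2 4343/5000
DF(0.5y) = 9567/10000 ≈ 0.956700

step 1 [0.5y] swap r/2=433/9567: DF=(1 − 433/9567·(0))/(1+433/9567) = 9567/10000 ≈ 0.956700
step 2 [1y] swap r/2=871/18696: DF=(1 − 871/18696·(0.956700))/(1+871/18696) = 9129/10000 ≈ 0.912900
step 3 [1.5y] zero: DF = P = 8793/10000 ≈ 0.879300
step 4 [2y] zero: DF = P = 4343/5000 ≈ 0.868600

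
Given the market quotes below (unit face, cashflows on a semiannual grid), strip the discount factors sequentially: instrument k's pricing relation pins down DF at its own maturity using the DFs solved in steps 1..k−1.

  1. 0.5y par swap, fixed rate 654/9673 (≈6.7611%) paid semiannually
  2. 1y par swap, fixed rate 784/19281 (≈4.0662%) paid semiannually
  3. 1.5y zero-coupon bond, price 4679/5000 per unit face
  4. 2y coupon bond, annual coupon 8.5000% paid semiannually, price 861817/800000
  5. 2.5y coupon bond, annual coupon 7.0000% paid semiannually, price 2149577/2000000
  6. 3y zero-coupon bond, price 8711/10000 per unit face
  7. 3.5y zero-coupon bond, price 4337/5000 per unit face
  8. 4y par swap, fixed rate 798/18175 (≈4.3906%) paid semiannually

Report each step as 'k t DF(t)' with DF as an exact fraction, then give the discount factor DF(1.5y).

1 1/2 9673/10000
2 1 1201/1250
3 3/2 4679/5000
4 2 4583/5000
5 5/2 4553/5000
6 3 8711/10000
7 7/2 4337/5000
8 4 2101/2500
DF(1.5y) = 4679/5000 ≈ 0.935800

step 1 [0.5y] swap r/2=327/9673: DF=(1 − 327/9673·(0))/(1+327/9673) = 9673/10000 ≈ 0.967300
step 2 [1y] swap r/2=392/19281: DF=(1 − 392/19281·(0.967300))/(1+392/19281) = 1201/1250 ≈ 0.960800
step 3 [1.5y] zero: DF = P = 4679/5000 ≈ 0.935800
step 4 [2y] bond c/2=17/400: DF=(861817/800000 − 17/400·(0.967300+0.960800+0.935800))/(1+17/400) = 4583/5000 ≈ 0.916600
step 5 [2.5y] bond c/2=7/200: DF=(2149577/2000000 − 7/200·(0.967300+0.960800+0.935800+0.916600))/(1+7/200) = 4553/5000 ≈ 0.910600
step 6 [3y] zero: DF = P = 8711/10000 ≈ 0.871100
step 7 [3.5y] zero: DF = P = 4337/5000 ≈ 0.867400
step 8 [4y] swap r/2=399/18175: DF=(1 − 399/18175·(0.967300+0.960800+0.935800+0.916600+0.910600+0.871100+0.867400))/(1+399/18175) = 2101/2500 ≈ 0.840400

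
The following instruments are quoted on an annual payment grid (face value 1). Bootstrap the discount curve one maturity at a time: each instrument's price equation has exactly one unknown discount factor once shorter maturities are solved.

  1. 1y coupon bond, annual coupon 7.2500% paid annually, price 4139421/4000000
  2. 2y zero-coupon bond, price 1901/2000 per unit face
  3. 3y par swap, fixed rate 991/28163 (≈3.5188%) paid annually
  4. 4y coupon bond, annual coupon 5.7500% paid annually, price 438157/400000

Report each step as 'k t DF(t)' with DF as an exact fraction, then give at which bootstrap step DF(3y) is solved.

1 1 9649/10000
2 2 1901/2000
3 3 9009/10000
4 4 8827/10000
DF(3y) is solved at step 3

step 1 [1y] bond c/1=29/400: DF=(4139421/4000000 − 29/400·(0))/(1+29/400) = 9649/10000 ≈ 0.964900
step 2 [2y] zero: DF = P = 1901/2000 ≈ 0.950500
step 3 [3y] swap r/1=991/28163: DF=(1 − 991/28163·(0.964900+0.950500))/(1+991/28163) = 9009/10000 ≈ 0.900900
step 4 [4y] bond c/1=23/400: DF=(438157/400000 − 23/400·(0.964900+0.950500+0.900900))/(1+23/400) = 8827/10000 ≈ 0.882700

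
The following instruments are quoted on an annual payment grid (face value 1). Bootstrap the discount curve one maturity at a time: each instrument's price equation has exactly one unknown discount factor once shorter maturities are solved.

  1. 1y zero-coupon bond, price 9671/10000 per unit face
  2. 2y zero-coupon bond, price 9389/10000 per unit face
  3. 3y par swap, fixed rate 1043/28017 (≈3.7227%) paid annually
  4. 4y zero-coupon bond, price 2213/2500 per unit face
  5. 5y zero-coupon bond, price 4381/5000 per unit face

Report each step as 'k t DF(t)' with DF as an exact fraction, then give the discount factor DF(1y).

1 1 9671/10000
2 2 9389/10000
3 3 8957/10000
4 4 2213/2500
5 5 4381/5000
DF(1y) = 9671/10000 ≈ 0.967100

step 1 [1y] zero: DF = P = 9671/10000 ≈ 0.967100
step 2 [2y] zero: DF = P = 9389/10000 ≈ 0.938900
step 3 [3y] swap r/1=1043/28017: DF=(1 − 1043/28017·(0.967100+0.938900))/(1+1043/28017) = 8957/10000 ≈ 0.895700
step 4 [4y] zero: DF = P = 2213/2500 ≈ 0.885200
step 5 [5y] zero: DF = P = 4381/5000 ≈ 0.876200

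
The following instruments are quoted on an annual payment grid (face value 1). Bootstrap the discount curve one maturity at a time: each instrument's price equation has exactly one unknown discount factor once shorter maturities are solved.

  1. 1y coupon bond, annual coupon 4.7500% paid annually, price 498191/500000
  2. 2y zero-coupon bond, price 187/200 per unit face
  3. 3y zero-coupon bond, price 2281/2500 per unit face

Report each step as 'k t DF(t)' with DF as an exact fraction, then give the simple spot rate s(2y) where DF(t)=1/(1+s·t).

1 1 1189/1250
2 2 187/200
3 3 2281/2500
s(2y) = (1/(187/200) − 1)/(2) = 13/374 ≈ 3.4759%

step 1 [1y] bond c/1=19/400: DF=(498191/500000 − 19/400·(0))/(1+19/400) = 1189/1250 ≈ 0.951200
step 2 [2y] zero: DF = P = 187/200 ≈ 0.935000
step 3 [3y] zero: DF = P = 2281/2500 ≈ 0.912400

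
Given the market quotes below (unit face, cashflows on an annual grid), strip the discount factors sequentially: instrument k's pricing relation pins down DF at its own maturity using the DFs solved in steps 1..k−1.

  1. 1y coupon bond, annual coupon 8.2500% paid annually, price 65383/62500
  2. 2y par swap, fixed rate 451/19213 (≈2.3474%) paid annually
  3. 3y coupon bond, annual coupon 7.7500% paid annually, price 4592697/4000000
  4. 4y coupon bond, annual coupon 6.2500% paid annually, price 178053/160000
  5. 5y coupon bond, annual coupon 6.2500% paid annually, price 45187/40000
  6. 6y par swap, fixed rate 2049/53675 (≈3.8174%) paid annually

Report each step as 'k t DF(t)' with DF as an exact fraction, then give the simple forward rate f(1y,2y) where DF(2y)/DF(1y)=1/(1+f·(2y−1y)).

1 1 604/625
2 2 9549/10000
3 3 4637/5000
4 4 4399/5000
5 5 8439/10000
6 6 7951/10000
f(1y,2y) = ((604/625)/(9549/10000) − 1)/(1) = 115/9549 ≈ 1.2043%

step 1 [1y] bond c/1=33/400: DF=(65383/62500 − 33/400·(0))/(1+33/400) = 604/625 ≈ 0.966400
step 2 [2y] swap r/1=451/19213: DF=(1 − 451/19213·(0.966400))/(1+451/19213) = 9549/10000 ≈ 0.954900
step 3 [3y] bond c/1=31/400: DF=(4592697/4000000 − 31/400·(0.966400+0.954900))/(1+31/400) = 4637/5000 ≈ 0.927400
step 4 [4y] bond c/1=1/16: DF=(178053/160000 − 1/16·(0.966400+0.954900+0.927400))/(1+1/16) = 4399/5000 ≈ 0.879800
step 5 [5y] bond c/1=1/16: DF=(45187/40000 − 1/16·(0.966400+0.954900+0.927400+0.879800))/(1+1/16) = 8439/10000 ≈ 0.843900
step 6 [6y] swap r/1=2049/53675: DF=(1 − 2049/53675·(0.966400+0.954900+0.927400+0.879800+0.843900))/(1+2049/53675) = 7951/10000 ≈ 0.795100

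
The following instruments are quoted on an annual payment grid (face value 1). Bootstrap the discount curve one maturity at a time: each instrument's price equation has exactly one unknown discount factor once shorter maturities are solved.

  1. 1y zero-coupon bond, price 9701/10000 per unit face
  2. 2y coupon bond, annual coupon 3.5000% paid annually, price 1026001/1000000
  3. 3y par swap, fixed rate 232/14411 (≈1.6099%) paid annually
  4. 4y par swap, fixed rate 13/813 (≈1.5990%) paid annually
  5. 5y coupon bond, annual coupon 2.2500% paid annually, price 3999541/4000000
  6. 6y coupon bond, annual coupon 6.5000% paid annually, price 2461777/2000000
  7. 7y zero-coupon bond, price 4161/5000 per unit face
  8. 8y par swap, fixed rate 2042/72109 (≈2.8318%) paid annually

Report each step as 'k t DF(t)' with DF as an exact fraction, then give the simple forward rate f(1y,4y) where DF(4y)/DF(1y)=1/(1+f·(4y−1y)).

step 1 [1y] zero: DF = P = 9701/10000 ≈ 0.970100
step 2 [2y] bond c/1=7/200: DF=(1026001/1000000 − 7/200·(0.970100))/(1+7/200) = 1917/2000 ≈ 0.958500
step 3 [3y] swap r/1=232/14411: DF=(1 − 232/14411·(0.970100+0.958500))/(1+232/14411) = 596/625 ≈ 0.953600
step 4 [4y] swap r/1=13/813: DF=(1 − 13/813·(0.970100+0.958500+0.953600))/(1+13/813) = 9389/10000 ≈ 0.938900
step 5 [5y] bond c/1=9/400: DF=(3999541/4000000 − 9/400·(0.970100+0.958500+0.953600+0.938900))/(1+9/400) = 4469/5000 ≈ 0.893800
step 6 [6y] bond c/1=13/200: DF=(2461777/2000000 − 13/200·(0.970100+0.958500+0.953600+0.938900+0.893800))/(1+13/200) = 217/250 ≈ 0.868000
step 7 [7y] zero: DF = P = 4161/5000 ≈ 0.832200
step 8 [8y] swap r/1=2042/72109: DF=(1 − 2042/72109·(0.970100+0.958500+0.953600+0.938900+0.893800+0.868000+0.832200))/(1+2042/72109) = 3979/5000 ≈ 0.795800

1 1 9701/10000
2 2 1917/2000
3 3 596/625
4 4 9389/10000
5 5 4469/5000
6 6 217/250
7 7 4161/5000
8 8 3979/5000
f(1y,4y) = ((9701/10000)/(9389/10000) − 1)/(3) = 104/9389 ≈ 1.1077%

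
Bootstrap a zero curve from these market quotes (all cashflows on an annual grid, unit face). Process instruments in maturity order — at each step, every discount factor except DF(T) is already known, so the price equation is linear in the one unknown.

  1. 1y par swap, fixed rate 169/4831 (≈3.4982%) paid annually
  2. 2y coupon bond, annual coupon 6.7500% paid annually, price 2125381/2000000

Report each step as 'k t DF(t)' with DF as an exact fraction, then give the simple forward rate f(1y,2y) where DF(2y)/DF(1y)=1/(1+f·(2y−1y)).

1 1 4831/5000
2 2 584/625
f(1y,2y) = ((4831/5000)/(584/625) − 1)/(1) = 159/4672 ≈ 3.4033%

step 1 [1y] swap r/1=169/4831: DF=(1 − 169/4831·(0))/(1+169/4831) = 4831/5000 ≈ 0.966200
step 2 [2y] bond c/1=27/400: DF=(2125381/2000000 − 27/400·(0.966200))/(1+27/400) = 584/625 ≈ 0.934400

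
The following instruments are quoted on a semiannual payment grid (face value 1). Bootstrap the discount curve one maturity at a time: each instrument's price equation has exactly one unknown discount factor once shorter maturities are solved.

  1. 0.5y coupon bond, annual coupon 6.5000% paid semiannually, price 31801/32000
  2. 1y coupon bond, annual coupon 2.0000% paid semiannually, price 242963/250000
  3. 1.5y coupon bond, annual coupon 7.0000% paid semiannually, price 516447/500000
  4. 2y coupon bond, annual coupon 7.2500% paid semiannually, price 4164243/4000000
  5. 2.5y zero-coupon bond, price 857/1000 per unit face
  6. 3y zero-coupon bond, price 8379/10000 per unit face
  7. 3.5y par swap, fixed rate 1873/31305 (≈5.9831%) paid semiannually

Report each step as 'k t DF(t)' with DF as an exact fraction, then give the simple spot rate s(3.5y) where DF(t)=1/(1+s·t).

1 1/2 77/80
2 1 9527/10000
3 3/2 2333/2500
4 2 181/200
5 5/2 857/1000
6 3 8379/10000
7 7/2 8127/10000
s(3.5y) = (1/(8127/10000) − 1)/(7/2) = 3746/56889 ≈ 6.5848%

step 1 [0.5y] bond c/2=13/400: DF=(31801/32000 − 13/400·(0))/(1+13/400) = 77/80 ≈ 0.962500
step 2 [1y] bond c/2=1/100: DF=(242963/250000 − 1/100·(0.962500))/(1+1/100) = 9527/10000 ≈ 0.952700
step 3 [1.5y] bond c/2=7/200: DF=(516447/500000 − 7/200·(0.962500+0.952700))/(1+7/200) = 2333/2500 ≈ 0.933200
step 4 [2y] bond c/2=29/800: DF=(4164243/4000000 − 29/800·(0.962500+0.952700+0.933200))/(1+29/800) = 181/200 ≈ 0.905000
step 5 [2.5y] zero: DF = P = 857/1000 ≈ 0.857000
step 6 [3y] zero: DF = P = 8379/10000 ≈ 0.837900
step 7 [3.5y] swap r/2=1873/62610: DF=(1 − 1873/62610·(0.962500+0.952700+0.933200+0.905000+0.857000+0.837900))/(1+1873/62610) = 8127/10000 ≈ 0.812700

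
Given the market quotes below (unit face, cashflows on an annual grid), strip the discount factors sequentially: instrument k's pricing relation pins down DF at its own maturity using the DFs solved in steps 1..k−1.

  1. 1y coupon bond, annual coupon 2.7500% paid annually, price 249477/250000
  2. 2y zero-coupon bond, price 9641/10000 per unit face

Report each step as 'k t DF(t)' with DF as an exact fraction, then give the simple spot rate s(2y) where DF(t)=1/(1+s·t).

1 1 607/625
2 2 9641/10000
s(2y) = (1/(9641/10000) − 1)/(2) = 359/19282 ≈ 1.8618%

step 1 [1y] bond c/1=11/400: DF=(249477/250000 − 11/400·(0))/(1+11/400) = 607/625 ≈ 0.971200
step 2 [2y] zero: DF = P = 9641/10000 ≈ 0.964100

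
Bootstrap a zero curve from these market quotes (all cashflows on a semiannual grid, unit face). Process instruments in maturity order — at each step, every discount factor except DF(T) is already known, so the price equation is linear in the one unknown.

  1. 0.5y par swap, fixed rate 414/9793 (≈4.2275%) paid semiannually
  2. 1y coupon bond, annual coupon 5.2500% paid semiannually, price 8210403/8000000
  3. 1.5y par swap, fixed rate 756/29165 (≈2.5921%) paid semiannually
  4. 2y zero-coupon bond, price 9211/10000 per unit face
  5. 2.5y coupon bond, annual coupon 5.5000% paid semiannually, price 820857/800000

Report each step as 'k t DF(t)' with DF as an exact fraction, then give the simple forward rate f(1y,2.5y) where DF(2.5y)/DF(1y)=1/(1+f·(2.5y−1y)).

step 1 [0.5y] swap r/2=207/9793: DF=(1 − 207/9793·(0))/(1+207/9793) = 9793/10000 ≈ 0.979300
step 2 [1y] bond c/2=21/800: DF=(8210403/8000000 − 21/800·(0.979300))/(1+21/800) = 39/40 ≈ 0.975000
step 3 [1.5y] swap r/2=378/29165: DF=(1 − 378/29165·(0.979300+0.975000))/(1+378/29165) = 4811/5000 ≈ 0.962200
step 4 [2y] zero: DF = P = 9211/10000 ≈ 0.921100
step 5 [2.5y] bond c/2=11/400: DF=(820857/800000 − 11/400·(0.979300+0.975000+0.962200+0.921100))/(1+11/400) = 8959/10000 ≈ 0.895900

1 1/2 9793/10000
2 1 39/40
3 3/2 4811/5000
4 2 9211/10000
5 5/2 8959/10000
f(1y,2.5y) = ((39/40)/(8959/10000) − 1)/(3/2) = 1582/26877 ≈ 5.8861%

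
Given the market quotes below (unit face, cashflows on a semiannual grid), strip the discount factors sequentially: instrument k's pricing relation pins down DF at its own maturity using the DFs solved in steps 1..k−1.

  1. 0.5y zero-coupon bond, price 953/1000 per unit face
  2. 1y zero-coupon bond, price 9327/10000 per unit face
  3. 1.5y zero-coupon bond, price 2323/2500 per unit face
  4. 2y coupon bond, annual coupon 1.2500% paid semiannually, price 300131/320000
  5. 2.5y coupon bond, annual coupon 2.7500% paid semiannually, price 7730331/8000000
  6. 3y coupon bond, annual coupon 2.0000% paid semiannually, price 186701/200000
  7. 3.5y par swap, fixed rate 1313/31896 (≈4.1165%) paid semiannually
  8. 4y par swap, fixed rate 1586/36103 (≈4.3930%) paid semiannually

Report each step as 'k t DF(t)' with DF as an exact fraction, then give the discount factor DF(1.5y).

1 1/2 953/1000
2 1 9327/10000
3 3/2 2323/2500
4 2 4573/5000
5 5/2 4513/5000
6 3 549/625
7 7/2 8687/10000
8 4 4207/5000
DF(1.5y) = 2323/2500 ≈ 0.929200

step 1 [0.5y] zero: DF = P = 953/1000 ≈ 0.953000
step 2 [1y] zero: DF = P = 9327/10000 ≈ 0.932700
step 3 [1.5y] zero: DF = P = 2323/2500 ≈ 0.929200
step 4 [2y] bond c/2=1/160: DF=(300131/320000 − 1/160·(0.953000+0.932700+0.929200))/(1+1/160) = 4573/5000 ≈ 0.914600
step 5 [2.5y] bond c/2=11/800: DF=(7730331/8000000 − 11/800·(0.953000+0.932700+0.929200+0.914600))/(1+11/800) = 4513/5000 ≈ 0.902600
step 6 [3y] bond c/2=1/100: DF=(186701/200000 − 1/100·(0.953000+0.932700+0.929200+0.914600+0.902600))/(1+1/100) = 549/625 ≈ 0.878400
step 7 [3.5y] swap r/2=1313/63792: DF=(1 − 1313/63792·(0.953000+0.932700+0.929200+0.914600+0.902600+0.878400))/(1+1313/63792) = 8687/10000 ≈ 0.868700
step 8 [4y] swap r/2=793/36103: DF=(1 − 793/36103·(0.953000+0.932700+0.929200+0.914600+0.902600+0.878400+0.868700))/(1+793/36103) = 4207/5000 ≈ 0.841400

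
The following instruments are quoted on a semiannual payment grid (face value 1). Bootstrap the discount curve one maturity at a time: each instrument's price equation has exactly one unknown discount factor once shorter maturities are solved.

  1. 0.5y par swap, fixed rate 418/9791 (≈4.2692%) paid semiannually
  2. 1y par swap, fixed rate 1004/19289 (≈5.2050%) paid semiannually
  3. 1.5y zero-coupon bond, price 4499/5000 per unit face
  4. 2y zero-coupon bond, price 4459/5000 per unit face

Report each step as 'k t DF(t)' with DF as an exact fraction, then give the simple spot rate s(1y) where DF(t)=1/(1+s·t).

step 1 [0.5y] swap r/2=209/9791: DF=(1 − 209/9791·(0))/(1+209/9791) = 9791/10000 ≈ 0.979100
step 2 [1y] swap r/2=502/19289: DF=(1 − 502/19289·(0.979100))/(1+502/19289) = 4749/5000 ≈ 0.949800
step 3 [1.5y] zero: DF = P = 4499/5000 ≈ 0.899800
step 4 [2y] zero: DF = P = 4459/5000 ≈ 0.891800

1 1/2 9791/10000
2 1 4749/5000
3 3/2 4499/5000
4 2 4459/5000
s(1y) = (1/(4749/5000) − 1)/(1) = 251/4749 ≈ 5.2853%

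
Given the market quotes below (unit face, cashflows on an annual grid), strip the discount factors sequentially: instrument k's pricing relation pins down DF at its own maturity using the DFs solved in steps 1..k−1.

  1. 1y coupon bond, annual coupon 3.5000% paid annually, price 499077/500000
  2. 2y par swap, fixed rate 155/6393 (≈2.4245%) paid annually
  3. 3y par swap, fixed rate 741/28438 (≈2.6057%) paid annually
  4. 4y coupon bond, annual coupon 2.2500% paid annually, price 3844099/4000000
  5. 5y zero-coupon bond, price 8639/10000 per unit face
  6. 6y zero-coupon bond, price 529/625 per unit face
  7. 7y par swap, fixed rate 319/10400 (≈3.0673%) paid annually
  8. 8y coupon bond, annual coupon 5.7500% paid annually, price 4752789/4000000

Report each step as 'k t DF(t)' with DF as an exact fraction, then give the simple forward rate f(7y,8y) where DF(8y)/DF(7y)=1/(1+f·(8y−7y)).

step 1 [1y] bond c/1=7/200: DF=(499077/500000 − 7/200·(0))/(1+7/200) = 2411/2500 ≈ 0.964400
step 2 [2y] swap r/1=155/6393: DF=(1 − 155/6393·(0.964400))/(1+155/6393) = 1907/2000 ≈ 0.953500
step 3 [3y] swap r/1=741/28438: DF=(1 − 741/28438·(0.964400+0.953500))/(1+741/28438) = 9259/10000 ≈ 0.925900
step 4 [4y] bond c/1=9/400: DF=(3844099/4000000 − 9/400·(0.964400+0.953500+0.925900))/(1+9/400) = 8773/10000 ≈ 0.877300
step 5 [5y] zero: DF = P = 8639/10000 ≈ 0.863900
step 6 [6y] zero: DF = P = 529/625 ≈ 0.846400
step 7 [7y] swap r/1=319/10400: DF=(1 − 319/10400·(0.964400+0.953500+0.925900+0.877300+0.863900+0.846400))/(1+319/10400) = 4043/5000 ≈ 0.808600
step 8 [8y] bond c/1=23/400: DF=(4752789/4000000 − 23/400·(0.964400+0.953500+0.925900+0.877300+0.863900+0.846400+0.808600))/(1+23/400) = 7843/10000 ≈ 0.784300

1 1 2411/2500
2 2 1907/2000
3 3 9259/10000
4 4 8773/10000
5 5 8639/10000
6 6 529/625
7 7 4043/5000
8 8 7843/10000
f(7y,8y) = ((4043/5000)/(7843/10000) − 1)/(1) = 243/7843 ≈ 3.0983%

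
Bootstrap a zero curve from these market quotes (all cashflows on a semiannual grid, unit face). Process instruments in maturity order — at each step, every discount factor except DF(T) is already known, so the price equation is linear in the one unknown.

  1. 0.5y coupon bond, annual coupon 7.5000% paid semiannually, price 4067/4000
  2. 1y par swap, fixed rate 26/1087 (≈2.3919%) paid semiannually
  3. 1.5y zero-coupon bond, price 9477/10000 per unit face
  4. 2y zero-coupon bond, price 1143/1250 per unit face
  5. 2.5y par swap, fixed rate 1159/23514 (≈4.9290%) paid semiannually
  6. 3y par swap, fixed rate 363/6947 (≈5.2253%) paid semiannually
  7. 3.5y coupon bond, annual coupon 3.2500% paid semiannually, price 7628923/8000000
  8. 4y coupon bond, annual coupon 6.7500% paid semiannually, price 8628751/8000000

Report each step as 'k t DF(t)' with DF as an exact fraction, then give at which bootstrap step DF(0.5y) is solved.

step 1 [0.5y] bond c/2=3/80: DF=(4067/4000 − 3/80·(0))/(1+3/80) = 49/50 ≈ 0.980000
step 2 [1y] swap r/2=13/1087: DF=(1 − 13/1087·(0.980000))/(1+13/1087) = 4883/5000 ≈ 0.976600
step 3 [1.5y] zero: DF = P = 9477/10000 ≈ 0.947700
step 4 [2y] zero: DF = P = 1143/1250 ≈ 0.914400
step 5 [2.5y] swap r/2=1159/47028: DF=(1 − 1159/47028·(0.980000+0.976600+0.947700+0.914400))/(1+1159/47028) = 8841/10000 ≈ 0.884100
step 6 [3y] swap r/2=363/13894: DF=(1 − 363/13894·(0.980000+0.976600+0.947700+0.914400+0.884100))/(1+363/13894) = 2137/2500 ≈ 0.854800
step 7 [3.5y] bond c/2=13/800: DF=(7628923/8000000 − 13/800·(0.980000+0.976600+0.947700+0.914400+0.884100+0.854800))/(1+13/800) = 1699/2000 ≈ 0.849500
step 8 [4y] bond c/2=27/800: DF=(8628751/8000000 − 27/800·(0.980000+0.976600+0.947700+0.914400+0.884100+0.854800+0.849500))/(1+27/800) = 4171/5000 ≈ 0.834200

1 1/2 49/50
2 1 4883/5000
3 3/2 9477/10000
4 2 1143/1250
5 5/2 8841/10000
6 3 2137/2500
7 7/2 1699/2000
8 4 4171/5000
DF(0.5y) is solved at step 1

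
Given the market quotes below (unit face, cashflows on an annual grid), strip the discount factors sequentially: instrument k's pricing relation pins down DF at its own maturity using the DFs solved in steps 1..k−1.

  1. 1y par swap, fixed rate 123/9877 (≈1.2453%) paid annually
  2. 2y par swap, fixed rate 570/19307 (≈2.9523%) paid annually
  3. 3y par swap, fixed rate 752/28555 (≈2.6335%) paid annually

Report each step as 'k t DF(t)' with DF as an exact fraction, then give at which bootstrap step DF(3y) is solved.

step 1 [1y] swap r/1=123/9877: DF=(1 − 123/9877·(0))/(1+123/9877) = 9877/10000 ≈ 0.987700
step 2 [2y] swap r/1=570/19307: DF=(1 − 570/19307·(0.987700))/(1+570/19307) = 943/1000 ≈ 0.943000
step 3 [3y] swap r/1=752/28555: DF=(1 − 752/28555·(0.987700+0.943000))/(1+752/28555) = 578/625 ≈ 0.924800

1 1 9877/10000
2 2 943/1000
3 3 578/625
DF(3y) is solved at step 3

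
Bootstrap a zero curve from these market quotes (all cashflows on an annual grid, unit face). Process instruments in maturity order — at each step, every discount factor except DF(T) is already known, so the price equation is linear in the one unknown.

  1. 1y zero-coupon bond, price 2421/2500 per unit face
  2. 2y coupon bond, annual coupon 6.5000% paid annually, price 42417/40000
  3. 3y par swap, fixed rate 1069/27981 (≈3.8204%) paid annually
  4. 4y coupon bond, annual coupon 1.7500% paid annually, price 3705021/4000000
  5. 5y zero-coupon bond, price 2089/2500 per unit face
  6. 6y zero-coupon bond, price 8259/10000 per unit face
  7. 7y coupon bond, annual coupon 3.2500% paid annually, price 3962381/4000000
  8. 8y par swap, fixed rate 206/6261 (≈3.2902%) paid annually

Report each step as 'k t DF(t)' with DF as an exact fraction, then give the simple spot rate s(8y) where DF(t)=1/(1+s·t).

1 1 2421/2500
2 2 4683/5000
3 3 8931/10000
4 4 4311/5000
5 5 2089/2500
6 6 8259/10000
7 7 7919/10000
8 8 3867/5000
s(8y) = (1/(3867/5000) − 1)/(8) = 1133/30936 ≈ 3.6624%

step 1 [1y] zero: DF = P = 2421/2500 ≈ 0.968400
step 2 [2y] bond c/1=13/200: DF=(42417/40000 − 13/200·(0.968400))/(1+13/200) = 4683/5000 ≈ 0.936600
step 3 [3y] swap r/1=1069/27981: DF=(1 − 1069/27981·(0.968400+0.936600))/(1+1069/27981) = 8931/10000 ≈ 0.893100
step 4 [4y] bond c/1=7/400: DF=(3705021/4000000 − 7/400·(0.968400+0.936600+0.893100))/(1+7/400) = 4311/5000 ≈ 0.862200
step 5 [5y] zero: DF = P = 2089/2500 ≈ 0.835600
step 6 [6y] zero: DF = P = 8259/10000 ≈ 0.825900
step 7 [7y] bond c/1=13/400: DF=(3962381/4000000 − 13/400·(0.968400+0.936600+0.893100+0.862200+0.835600+0.825900))/(1+13/400) = 7919/10000 ≈ 0.791900
step 8 [8y] swap r/1=206/6261: DF=(1 − 206/6261·(0.968400+0.936600+0.893100+0.862200+0.835600+0.825900+0.791900))/(1+206/6261) = 3867/5000 ≈ 0.773400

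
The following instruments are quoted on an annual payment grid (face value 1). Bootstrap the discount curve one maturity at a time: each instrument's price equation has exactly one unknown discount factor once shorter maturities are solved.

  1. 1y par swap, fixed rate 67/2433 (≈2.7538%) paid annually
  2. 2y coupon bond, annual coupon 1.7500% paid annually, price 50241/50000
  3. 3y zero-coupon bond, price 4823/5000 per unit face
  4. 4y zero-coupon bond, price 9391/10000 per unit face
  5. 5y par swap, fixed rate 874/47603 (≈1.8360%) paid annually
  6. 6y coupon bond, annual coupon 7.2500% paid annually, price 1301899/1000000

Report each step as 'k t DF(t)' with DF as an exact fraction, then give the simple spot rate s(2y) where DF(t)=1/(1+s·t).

step 1 [1y] swap r/1=67/2433: DF=(1 − 67/2433·(0))/(1+67/2433) = 2433/2500 ≈ 0.973200
step 2 [2y] bond c/1=7/400: DF=(50241/50000 − 7/400·(0.973200))/(1+7/400) = 2427/2500 ≈ 0.970800
step 3 [3y] zero: DF = P = 4823/5000 ≈ 0.964600
step 4 [4y] zero: DF = P = 9391/10000 ≈ 0.939100
step 5 [5y] swap r/1=874/47603: DF=(1 − 874/47603·(0.973200+0.970800+0.964600+0.939100))/(1+874/47603) = 4563/5000 ≈ 0.912600
step 6 [6y] bond c/1=29/400: DF=(1301899/1000000 − 29/400·(0.973200+0.970800+0.964600+0.939100+0.912600))/(1+29/400) = 8921/10000 ≈ 0.892100

1 1 2433/2500
2 2 2427/2500
3 3 4823/5000
4 4 9391/10000
5 5 4563/5000
6 6 8921/10000
s(2y) = (1/(2427/2500) − 1)/(2) = 73/4854 ≈ 1.5039%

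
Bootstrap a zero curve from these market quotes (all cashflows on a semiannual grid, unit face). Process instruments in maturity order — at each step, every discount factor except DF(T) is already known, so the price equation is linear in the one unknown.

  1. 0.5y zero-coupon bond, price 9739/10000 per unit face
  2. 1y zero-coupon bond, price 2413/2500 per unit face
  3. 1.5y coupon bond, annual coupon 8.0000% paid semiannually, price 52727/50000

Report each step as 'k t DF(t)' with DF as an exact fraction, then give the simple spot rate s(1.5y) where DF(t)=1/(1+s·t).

1 1/2 9739/10000
2 1 2413/2500
3 3/2 4697/5000
s(1.5y) = (1/(4697/5000) − 1)/(3/2) = 202/4697 ≈ 4.3006%

step 1 [0.5y] zero: DF = P = 9739/10000 ≈ 0.973900
step 2 [1y] zero: DF = P = 2413/2500 ≈ 0.965200
step 3 [1.5y] bond c/2=1/25: DF=(52727/50000 − 1/25·(0.973900+0.965200))/(1+1/25) = 4697/5000 ≈ 0.939400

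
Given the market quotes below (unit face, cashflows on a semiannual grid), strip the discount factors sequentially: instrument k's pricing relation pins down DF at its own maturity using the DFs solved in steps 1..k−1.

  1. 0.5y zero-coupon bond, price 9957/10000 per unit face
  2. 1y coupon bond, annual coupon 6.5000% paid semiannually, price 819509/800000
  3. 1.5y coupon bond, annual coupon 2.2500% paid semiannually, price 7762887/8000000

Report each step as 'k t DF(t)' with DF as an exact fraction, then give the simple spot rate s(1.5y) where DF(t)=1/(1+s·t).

1 1/2 9957/10000
2 1 1201/1250
3 3/2 4689/5000
s(1.5y) = (1/(4689/5000) − 1)/(3/2) = 622/14067 ≈ 4.4217%

step 1 [0.5y] zero: DF = P = 9957/10000 ≈ 0.995700
step 2 [1y] bond c/2=13/400: DF=(819509/800000 − 13/400·(0.995700))/(1+13/400) = 1201/1250 ≈ 0.960800
step 3 [1.5y] bond c/2=9/800: DF=(7762887/8000000 − 9/800·(0.995700+0.960800))/(1+9/800) = 4689/5000 ≈ 0.937800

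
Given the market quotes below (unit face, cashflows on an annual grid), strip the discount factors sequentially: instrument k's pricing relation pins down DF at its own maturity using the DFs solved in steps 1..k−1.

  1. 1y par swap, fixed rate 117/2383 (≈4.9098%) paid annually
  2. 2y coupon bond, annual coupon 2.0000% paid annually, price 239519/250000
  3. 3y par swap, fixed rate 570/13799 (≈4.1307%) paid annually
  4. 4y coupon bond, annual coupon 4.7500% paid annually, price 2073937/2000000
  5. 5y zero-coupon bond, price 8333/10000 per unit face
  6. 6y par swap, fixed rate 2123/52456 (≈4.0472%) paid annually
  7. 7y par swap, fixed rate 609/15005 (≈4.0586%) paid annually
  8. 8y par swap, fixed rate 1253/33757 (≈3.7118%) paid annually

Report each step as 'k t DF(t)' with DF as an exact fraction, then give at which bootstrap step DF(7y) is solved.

step 1 [1y] swap r/1=117/2383: DF=(1 − 117/2383·(0))/(1+117/2383) = 2383/2500 ≈ 0.953200
step 2 [2y] bond c/1=1/50: DF=(239519/250000 − 1/50·(0.953200))/(1+1/50) = 4603/5000 ≈ 0.920600
step 3 [3y] swap r/1=570/13799: DF=(1 − 570/13799·(0.953200+0.920600))/(1+570/13799) = 443/500 ≈ 0.886000
step 4 [4y] bond c/1=19/400: DF=(2073937/2000000 − 19/400·(0.953200+0.920600+0.886000))/(1+19/400) = 1081/1250 ≈ 0.864800
step 5 [5y] zero: DF = P = 8333/10000 ≈ 0.833300
step 6 [6y] swap r/1=2123/52456: DF=(1 − 2123/52456·(0.953200+0.920600+0.886000+0.864800+0.833300))/(1+2123/52456) = 7877/10000 ≈ 0.787700
step 7 [7y] swap r/1=609/15005: DF=(1 − 609/15005·(0.953200+0.920600+0.886000+0.864800+0.833300+0.787700))/(1+609/15005) = 1891/2500 ≈ 0.756400
step 8 [8y] swap r/1=1253/33757: DF=(1 − 1253/33757·(0.953200+0.920600+0.886000+0.864800+0.833300+0.787700+0.756400))/(1+1253/33757) = 3747/5000 ≈ 0.749400

1 1 2383/2500
2 2 4603/5000
3 3 443/500
4 4 1081/1250
5 5 8333/10000
6 6 7877/10000
7 7 1891/2500
8 8 3747/5000
DF(7y) is solved at step 7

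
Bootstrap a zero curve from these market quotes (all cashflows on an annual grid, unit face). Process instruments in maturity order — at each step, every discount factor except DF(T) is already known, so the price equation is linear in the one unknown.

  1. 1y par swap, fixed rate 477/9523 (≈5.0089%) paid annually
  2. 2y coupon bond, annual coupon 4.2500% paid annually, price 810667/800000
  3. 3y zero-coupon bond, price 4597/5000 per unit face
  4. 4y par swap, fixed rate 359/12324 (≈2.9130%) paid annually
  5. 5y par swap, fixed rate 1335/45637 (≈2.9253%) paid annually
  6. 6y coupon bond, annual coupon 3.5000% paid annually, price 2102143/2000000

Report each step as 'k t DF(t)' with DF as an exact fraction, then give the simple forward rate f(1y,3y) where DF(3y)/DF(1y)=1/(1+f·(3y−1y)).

step 1 [1y] swap r/1=477/9523: DF=(1 − 477/9523·(0))/(1+477/9523) = 9523/10000 ≈ 0.952300
step 2 [2y] bond c/1=17/400: DF=(810667/800000 − 17/400·(0.952300))/(1+17/400) = 2333/2500 ≈ 0.933200
step 3 [3y] zero: DF = P = 4597/5000 ≈ 0.919400
step 4 [4y] swap r/1=359/12324: DF=(1 − 359/12324·(0.952300+0.933200+0.919400))/(1+359/12324) = 8923/10000 ≈ 0.892300
step 5 [5y] swap r/1=1335/45637: DF=(1 − 1335/45637·(0.952300+0.933200+0.919400+0.892300))/(1+1335/45637) = 1733/2000 ≈ 0.866500
step 6 [6y] bond c/1=7/200: DF=(2102143/2000000 − 7/200·(0.952300+0.933200+0.919400+0.892300+0.866500))/(1+7/200) = 2153/2500 ≈ 0.861200

1 1 9523/10000
2 2 2333/2500
3 3 4597/5000
4 4 8923/10000
5 5 1733/2000
6 6 2153/2500
f(1y,3y) = ((9523/10000)/(4597/5000) − 1)/(2) = 329/18388 ≈ 1.7892%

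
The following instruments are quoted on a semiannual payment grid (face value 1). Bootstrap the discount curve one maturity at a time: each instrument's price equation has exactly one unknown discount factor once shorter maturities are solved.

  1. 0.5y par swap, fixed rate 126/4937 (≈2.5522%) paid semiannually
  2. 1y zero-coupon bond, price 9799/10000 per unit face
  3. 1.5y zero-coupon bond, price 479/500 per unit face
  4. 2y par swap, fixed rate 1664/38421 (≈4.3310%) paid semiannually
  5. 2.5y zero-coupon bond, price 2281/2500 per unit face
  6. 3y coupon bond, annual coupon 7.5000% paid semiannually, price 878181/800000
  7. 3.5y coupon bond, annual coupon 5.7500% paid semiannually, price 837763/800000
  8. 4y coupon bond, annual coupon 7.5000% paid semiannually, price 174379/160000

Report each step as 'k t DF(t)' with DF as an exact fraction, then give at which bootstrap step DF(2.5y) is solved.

1 1/2 4937/5000
2 1 9799/10000
3 3/2 479/500
4 2 573/625
5 5/2 2281/2500
6 3 4431/5000
7 7/2 8603/10000
8 4 1631/2000
DF(2.5y) is solved at step 5

step 1 [0.5y] swap r/2=63/4937: DF=(1 − 63/4937·(0))/(1+63/4937) = 4937/5000 ≈ 0.987400
step 2 [1y] zero: DF = P = 9799/10000 ≈ 0.979900
step 3 [1.5y] zero: DF = P = 479/500 ≈ 0.958000
step 4 [2y] swap r/2=832/38421: DF=(1 − 832/38421·(0.987400+0.979900+0.958000))/(1+832/38421) = 573/625 ≈ 0.916800
step 5 [2.5y] zero: DF = P = 2281/2500 ≈ 0.912400
step 6 [3y] bond c/2=3/80: DF=(878181/800000 − 3/80·(0.987400+0.979900+0.958000+0.916800+0.912400))/(1+3/80) = 4431/5000 ≈ 0.886200
step 7 [3.5y] bond c/2=23/800: DF=(837763/800000 − 23/800·(0.987400+0.979900+0.958000+0.916800+0.912400+0.886200))/(1+23/800) = 8603/10000 ≈ 0.860300
step 8 [4y] bond c/2=3/80: DF=(174379/160000 − 3/80·(0.987400+0.979900+0.958000+0.916800+0.912400+0.886200+0.860300))/(1+3/80) = 1631/2000 ≈ 0.815500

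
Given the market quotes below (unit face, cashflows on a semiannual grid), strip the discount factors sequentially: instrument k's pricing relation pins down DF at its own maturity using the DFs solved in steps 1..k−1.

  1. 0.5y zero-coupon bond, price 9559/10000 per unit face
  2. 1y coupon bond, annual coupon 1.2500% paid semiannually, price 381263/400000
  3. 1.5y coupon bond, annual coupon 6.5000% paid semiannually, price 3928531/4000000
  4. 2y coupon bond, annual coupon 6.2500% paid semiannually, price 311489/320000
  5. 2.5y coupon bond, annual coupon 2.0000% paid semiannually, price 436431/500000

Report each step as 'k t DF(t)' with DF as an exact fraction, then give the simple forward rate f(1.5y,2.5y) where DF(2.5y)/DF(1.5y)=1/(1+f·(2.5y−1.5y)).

step 1 [0.5y] zero: DF = P = 9559/10000 ≈ 0.955900
step 2 [1y] bond c/2=1/160: DF=(381263/400000 − 1/160·(0.955900))/(1+1/160) = 9413/10000 ≈ 0.941300
step 3 [1.5y] bond c/2=13/400: DF=(3928531/4000000 − 13/400·(0.955900+0.941300))/(1+13/400) = 1783/2000 ≈ 0.891500
step 4 [2y] bond c/2=1/32: DF=(311489/320000 − 1/32·(0.955900+0.941300+0.891500))/(1+1/32) = 4297/5000 ≈ 0.859400
step 5 [2.5y] bond c/2=1/100: DF=(436431/500000 − 1/100·(0.955900+0.941300+0.891500+0.859400))/(1+1/100) = 8281/10000 ≈ 0.828100

1 1/2 9559/10000
2 1 9413/10000
3 3/2 1783/2000
4 2 4297/5000
5 5/2 8281/10000
f(1.5y,2.5y) = ((1783/2000)/(8281/10000) − 1)/(1) = 634/8281 ≈ 7.6561%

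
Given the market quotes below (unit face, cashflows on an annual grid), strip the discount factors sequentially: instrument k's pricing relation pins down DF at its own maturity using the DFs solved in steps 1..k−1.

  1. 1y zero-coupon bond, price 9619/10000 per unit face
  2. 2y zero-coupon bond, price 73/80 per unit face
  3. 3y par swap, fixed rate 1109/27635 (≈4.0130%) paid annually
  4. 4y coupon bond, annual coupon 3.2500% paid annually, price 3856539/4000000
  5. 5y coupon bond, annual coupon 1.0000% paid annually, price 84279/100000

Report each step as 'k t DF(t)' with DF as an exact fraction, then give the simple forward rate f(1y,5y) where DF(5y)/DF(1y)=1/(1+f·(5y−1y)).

1 1 9619/10000
2 2 73/80
3 3 8891/10000
4 4 2117/2500
5 5 7987/10000
f(1y,5y) = ((9619/10000)/(7987/10000) − 1)/(4) = 408/7987 ≈ 5.1083%

step 1 [1y] zero: DF = P = 9619/10000 ≈ 0.961900
step 2 [2y] zero: DF = P = 73/80 ≈ 0.912500
step 3 [3y] swap r/1=1109/27635: DF=(1 − 1109/27635·(0.961900+0.912500))/(1+1109/27635) = 8891/10000 ≈ 0.889100
step 4 [4y] bond c/1=13/400: DF=(3856539/4000000 − 13/400·(0.961900+0.912500+0.889100))/(1+13/400) = 2117/2500 ≈ 0.846800
step 5 [5y] bond c/1=1/100: DF=(84279/100000 − 1/100·(0.961900+0.912500+0.889100+0.846800))/(1+1/100) = 7987/10000 ≈ 0.798700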